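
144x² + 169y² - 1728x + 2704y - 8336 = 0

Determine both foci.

(1, -8) and (11, -8)

Group: 144(x² - 12x) + 169(y² + 16y) = 8336
Complete the square in x and y: 144(x - 6)² + 169(y + 8)² = 8336 + 5184 + 10816 = 24336
Divide through by 24336 to get (x - 6)²/169 + (y + 8)²/144 = 1.
Ellipse, center (6, -8), major axis horizontal; a² = 169, b² = 144.
c² = a² - b² = 169 - 144 = 25, so c = 5.
Foci lie on the horizontal axis through the center: (h ± c, k).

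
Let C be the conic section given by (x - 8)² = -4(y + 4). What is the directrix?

Vertex (8, -4); 4p = -4 so p = -1. Opens down.
Directrix is the horizontal line y = k − p = -4 − (-1) = -3.

y = -3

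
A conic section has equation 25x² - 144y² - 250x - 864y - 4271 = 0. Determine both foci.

(-8, -3) and (18, -3)

Group: 25(x² - 10x) -144(y² + 6y) = 4271
Complete the square: 25(x - 5)² -144(y + 3)² = 4271 + 625 - 1296 = 3600
Divide by 3600: (x - 5)²/144 - (y + 3)²/25 = 1
Hyperbola, center (5, -3), transverse axis horizontal; a² = 144, b² = 25.
c² = a² + b² = 144 + 25 = 169, so c = 13.
Foci lie on the horizontal axis through the center: (h ± c, k).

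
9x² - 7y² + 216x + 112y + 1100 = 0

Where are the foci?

Collect terms: 9(x² + 24x) -7(y² - 16y) = -1100
Complete the square: 9(x + 12)² -7(y - 8)² = -1100 + 1296 - 448 = -252
Dividing both sides by -252: (y - 8)²/36 - (x + 12)²/28 = 1
Hyperbola, center (-12, 8), transverse axis vertical; a² = 36, b² = 28.
c² = a² + b² = 36 + 28 = 64, so c = 8.
Foci lie on the vertical axis through the center: (h, k ± c).

(-12, 0) and (-12, 16)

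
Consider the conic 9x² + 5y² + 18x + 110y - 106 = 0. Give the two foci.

Collect terms: 9(x² + 2x) + 5(y² + 22y) = 106
9(x + 1)² + 5(y + 11)² = 106 + 9 + 605 = 720
Dividing both sides by 720: (x + 1)²/80 + (y + 11)²/144 = 1
Ellipse, center (-1, -11), major axis vertical; a² = 144, b² = 80.
c² = a² - b² = 144 - 80 = 64, so c = 8.
Foci lie on the vertical axis through the center: (h, k ± c).

(-1, -19) and (-1, -3)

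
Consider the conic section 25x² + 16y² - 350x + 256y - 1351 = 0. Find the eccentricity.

e = 3/5

Group the x- and y-terms: 25(x² - 14x) + 16(y² + 16y) = 1351
25(x - 7)² + 16(y + 8)² = 1351 + 1225 + 1024 = 3600
Divide through by 3600 to get (x - 7)²/144 + (y + 8)²/225 = 1.
Ellipse, center (7, -8), major axis vertical; a² = 225, b² = 144.
c² = a² - b² = 81, so c = 9.
e = c/a = 9/15 = 3/5.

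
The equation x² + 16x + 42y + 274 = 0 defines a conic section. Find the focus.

Only x is squared. Complete the square in x: (x + 8)² = -42(y + 5).
Vertex (-8, -5); 4p = -42 so p = -21/2. Opens down.
Focus is p units from the vertex along the axis: (h, k + p).

(-8, -31/2)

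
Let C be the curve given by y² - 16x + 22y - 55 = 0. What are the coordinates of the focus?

(-7, -11)

Only y is squared. Complete the square in y: (y + 11)² = 16(x + 11).
Vertex (-11, -11); 4p = 16 so p = 4. Opens right.
Focus is p units from the vertex along the axis: (h + p, k).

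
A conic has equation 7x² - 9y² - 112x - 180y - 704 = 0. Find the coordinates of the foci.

(0, -10) and (16, -10)

Rearranging, 7(x² - 16x) -9(y² + 20y) = 704.
Completing the square gives 7(x - 8)² -9(y + 10)² = 704 + 448 - 900 = 252.
Dividing both sides by 252: (x - 8)²/36 - (y + 10)²/28 = 1
Hyperbola, center (8, -10), transverse axis horizontal; a² = 36, b² = 28.
c² = a² + b² = 36 + 28 = 64, so c = 8.
Foci lie on the horizontal axis through the center: (h ± c, k).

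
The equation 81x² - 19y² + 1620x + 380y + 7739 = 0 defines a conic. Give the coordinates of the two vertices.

81(x² + 20x) -19(y² - 20y) = -7739
81(x + 10)² -19(y - 10)² = -7739 + 8100 - 1900 = -1539
Divide through by -1539 to get (y - 10)²/81 - (x + 10)²/19 = 1.
Hyperbola, center (-10, 10), transverse axis vertical; a² = 81, b² = 19.
a = 9. Vertices at (h, k ± a).

(-10, 1) and (-10, 19)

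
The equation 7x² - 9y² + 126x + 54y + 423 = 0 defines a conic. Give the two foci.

Collect terms: 7(x² + 18x) -9(y² - 6y) = -423
7(x + 9)² -9(y - 3)² = -423 + 567 - 81 = 63
Divide by 63: (x + 9)²/9 - (y - 3)²/7 = 1
Hyperbola, center (-9, 3), transverse axis horizontal; a² = 9, b² = 7.
c² = a² + b² = 9 + 7 = 16, so c = 4.
Foci lie on the horizontal axis through the center: (h ± c, k).

(-13, 3) and (-5, 3)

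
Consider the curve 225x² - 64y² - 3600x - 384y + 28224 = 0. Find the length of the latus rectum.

128/15

Collect terms: 225(x² - 16x) -64(y² + 6y) = -28224
Complete the square in x and y: 225(x - 8)² -64(y + 3)² = -28224 + 14400 - 576 = -14400
Divide through by -14400 to get (y + 3)²/225 - (x - 8)²/64 = 1.
Hyperbola, center (8, -3), transverse axis vertical; a² = 225, b² = 64.
Latus rectum length = 2b²/a = 2·64/15 = 128/15.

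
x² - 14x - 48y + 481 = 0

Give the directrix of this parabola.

y = -3

Only x is squared. Complete the square in x: (x - 7)² = 48(y - 9).
Vertex (7, 9); 4p = 48 so p = 12. Opens up.
Directrix is the horizontal line y = k − p = 9 − (12) = -3.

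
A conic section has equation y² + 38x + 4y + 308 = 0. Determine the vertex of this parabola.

Only y is squared. Complete the square in y: (y + 2)² = -38(x + 8).
Vertex (-8, -2); 4p = -38 so p = -19/2. Opens left.

(-8, -2)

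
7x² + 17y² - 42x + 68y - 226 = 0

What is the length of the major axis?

Rearranging, 7(x² - 6x) + 17(y² + 4y) = 226.
Completing the square gives 7(x - 3)² + 17(y + 2)² = 226 + 63 + 68 = 357.
Divide by 357: (x - 3)²/51 + (y + 2)²/21 = 1
Ellipse, center (3, -2), major axis horizontal; a² = 51, b² = 21.
a² = 51 so a = √51; the major axis has length 2a = 2√51.

2√51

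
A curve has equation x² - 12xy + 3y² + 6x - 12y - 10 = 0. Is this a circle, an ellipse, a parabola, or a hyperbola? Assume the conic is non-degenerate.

A = 1, B = -12, C = 3.
Discriminant B² − 4AC = (-12)² − 4·1·3 = 132.
B² − 4AC > 0 ⇒ hyperbola.

hyperbola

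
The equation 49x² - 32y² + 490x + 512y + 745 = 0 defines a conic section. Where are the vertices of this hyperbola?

Group: 49(x² + 10x) -32(y² - 16y) = -745
49(x + 5)² -32(y - 8)² = -745 + 1225 - 2048 = -1568
Divide through by -1568 to get (y - 8)²/49 - (x + 5)²/32 = 1.
Hyperbola, center (-5, 8), transverse axis vertical; a² = 49, b² = 32.
a = 7. Vertices at (h, k ± a).

(-5, 1) and (-5, 15)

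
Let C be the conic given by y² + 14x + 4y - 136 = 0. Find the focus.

Only y is squared. Complete the square in y: (y + 2)² = -14(x - 10).
Vertex (10, -2); 4p = -14 so p = -7/2. Opens left.
Focus is p units from the vertex along the axis: (h + p, k).

(13/2, -2)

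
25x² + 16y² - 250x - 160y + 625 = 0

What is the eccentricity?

e = 3/5

Group the x- and y-terms: 25(x² - 10x) + 16(y² - 10y) = -625
25(x - 5)² + 16(y - 5)² = -625 + 625 + 400 = 400
Divide through by 400 to get (x - 5)²/16 + (y - 5)²/25 = 1.
Ellipse, center (5, 5), major axis vertical; a² = 25, b² = 16.
c² = a² - b² = 9, so c = 3.
e = c/a = 3/5.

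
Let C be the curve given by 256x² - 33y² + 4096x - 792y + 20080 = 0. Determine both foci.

Rearranging, 256(x² + 16x) -33(y² + 24y) = -20080.
Completing the square gives 256(x + 8)² -33(y + 12)² = -20080 + 16384 - 4752 = -8448.
Divide by -8448: (y + 12)²/256 - (x + 8)²/33 = 1
Hyperbola, center (-8, -12), transverse axis vertical; a² = 256, b² = 33.
c² = a² + b² = 256 + 33 = 289, so c = 17.
Foci lie on the vertical axis through the center: (h, k ± c).

(-8, -29) and (-8, 5)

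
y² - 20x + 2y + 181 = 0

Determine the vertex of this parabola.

(9, -1)

Only y is squared. Complete the square in y: (y + 1)² = 20(x - 9).
Vertex (9, -1); 4p = 20 so p = 5. Opens right.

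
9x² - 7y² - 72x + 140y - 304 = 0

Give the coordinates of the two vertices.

Group the x- and y-terms: 9(x² - 8x) -7(y² - 20y) = 304
Complete the square: 9(x - 4)² -7(y - 10)² = 304 + 144 - 700 = -252
Divide through by -252 to get (y - 10)²/36 - (x - 4)²/28 = 1.
Hyperbola, center (4, 10), transverse axis vertical; a² = 36, b² = 28.
a = 6. Vertices at (h, k ± a).

(4, 4) and (4, 16)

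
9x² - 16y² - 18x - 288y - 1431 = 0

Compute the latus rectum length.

Group: 9(x² - 2x) -16(y² + 18y) = 1431
Completing the square gives 9(x - 1)² -16(y + 9)² = 1431 + 9 - 1296 = 144.
Divide by 144: (x - 1)²/16 - (y + 9)²/9 = 1
Hyperbola, center (1, -9), transverse axis horizontal; a² = 16, b² = 9.
Latus rectum length = 2b²/a = 2·9/4 = 9/2.

9/2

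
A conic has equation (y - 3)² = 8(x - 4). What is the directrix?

x = 2

Vertex (4, 3); 4p = 8 so p = 2. Opens right.
Directrix is the vertical line x = h − p = 4 − (2) = 2.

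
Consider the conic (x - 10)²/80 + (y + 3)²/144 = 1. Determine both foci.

Center (10, -3). The larger denominator 144 sits under the y-term, so the major axis is vertical; a² = 144, b² = 80.
c² = a² - b² = 144 - 80 = 64, so c = 8.
Foci lie on the vertical axis through the center: (h, k ± c).

(10, -11) and (10, 5)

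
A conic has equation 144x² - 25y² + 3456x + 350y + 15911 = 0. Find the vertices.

Rearranging, 144(x² + 24x) -25(y² - 14y) = -15911.
Completing the square gives 144(x + 12)² -25(y - 7)² = -15911 + 20736 - 1225 = 3600.
Dividing both sides by 3600: (x + 12)²/25 - (y - 7)²/144 = 1
Hyperbola, center (-12, 7), transverse axis horizontal; a² = 25, b² = 144.
a = 5. Vertices at (h ± a, k).

(-17, 7) and (-7, 7)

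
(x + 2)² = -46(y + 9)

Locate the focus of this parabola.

(-2, -41/2)

Vertex (-2, -9); 4p = -46 so p = -23/2. Opens down.
Focus is p units from the vertex along the axis: (h, k + p).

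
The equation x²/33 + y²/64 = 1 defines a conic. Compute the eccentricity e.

e = √31/8

Center (0, 0). The larger denominator 64 sits under the y-term, so the major axis is vertical; a² = 64, b² = 33.
c² = a² - b² = 31, so c = √31.
e = c/a = √31/8.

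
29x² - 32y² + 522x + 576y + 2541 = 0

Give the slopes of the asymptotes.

Collect terms: 29(x² + 18x) -32(y² - 18y) = -2541
Completing the square gives 29(x + 9)² -32(y - 9)² = -2541 + 2349 - 2592 = -2784.
Divide through by -2784 to get (y - 9)²/87 - (x + 9)²/96 = 1.
Hyperbola, center (-9, 9), transverse axis vertical; a² = 87, b² = 96.
For a vertical hyperbola the asymptotes have slope ±a/b.
Here that is ±√87/4√6 = ±√58/8.

√58/8 and -√58/8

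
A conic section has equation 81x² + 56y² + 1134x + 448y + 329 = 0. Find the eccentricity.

e = 5/9

81(x² + 14x) + 56(y² + 8y) = -329
81(x + 7)² + 56(y + 4)² = -329 + 3969 + 896 = 4536
Divide through by 4536 to get (x + 7)²/56 + (y + 4)²/81 = 1.
Ellipse, center (-7, -4), major axis vertical; a² = 81, b² = 56.
c² = a² - b² = 25, so c = 5.
e = c/a = 5/9.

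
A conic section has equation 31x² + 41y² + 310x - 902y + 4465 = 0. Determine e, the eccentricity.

Rearranging, 31(x² + 10x) + 41(y² - 22y) = -4465.
Completing the square gives 31(x + 5)² + 41(y - 11)² = -4465 + 775 + 4961 = 1271.
Divide through by 1271 to get (x + 5)²/41 + (y - 11)²/31 = 1.
Ellipse, center (-5, 11), major axis horizontal; a² = 41, b² = 31.
c² = a² - b² = 10, so c = √10.
e = c/a = √10/√41 = √410/41.

e = √410/41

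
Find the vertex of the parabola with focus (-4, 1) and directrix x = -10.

(-7, 1)

The vertex is the midpoint between the focus and the directrix along the axis of symmetry.
Axis is horizontal (directrix is vertical). Vertex x-coordinate = (-4 + (-10))/2 = -7; y-coordinate = 1.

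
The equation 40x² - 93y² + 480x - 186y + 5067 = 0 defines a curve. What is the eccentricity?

e = √1330/20

Group the x- and y-terms: 40(x² + 12x) -93(y² + 2y) = -5067
Complete the square in x and y: 40(x + 6)² -93(y + 1)² = -5067 + 1440 - 93 = -3720
Dividing both sides by -3720: (y + 1)²/40 - (x + 6)²/93 = 1
Hyperbola, center (-6, -1), transverse axis vertical; a² = 40, b² = 93.
c² = a² + b² = 133, so c = √133.
e = c/a = √133/2√10 = √1330/20.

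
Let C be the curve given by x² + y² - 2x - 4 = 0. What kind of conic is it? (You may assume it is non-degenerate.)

circle

No xy term. Coefficients of x² and y² are A = 1, C = 1.
A = C (same sign) ⇒ circle.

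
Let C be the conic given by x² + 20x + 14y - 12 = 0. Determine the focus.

Only x is squared. Complete the square in x: (x + 10)² = -14(y - 8).
Vertex (-10, 8); 4p = -14 so p = -7/2. Opens down.
Focus is p units from the vertex along the axis: (h, k + p).

(-10, 9/2)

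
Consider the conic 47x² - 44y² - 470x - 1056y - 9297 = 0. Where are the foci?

(5 - √182, -12) and (5 + √182, -12)

47(x² - 10x) -44(y² + 24y) = 9297
Completing the square gives 47(x - 5)² -44(y + 12)² = 9297 + 1175 - 6336 = 4136.
Divide by 4136: (x - 5)²/88 - (y + 12)²/94 = 1
Hyperbola, center (5, -12), transverse axis horizontal; a² = 88, b² = 94.
c² = a² + b² = 88 + 94 = 182, so c = √182.
Foci lie on the horizontal axis through the center: (h ± c, k).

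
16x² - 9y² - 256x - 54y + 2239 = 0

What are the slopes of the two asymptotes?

16(x² - 16x) -9(y² + 6y) = -2239
Complete the square: 16(x - 8)² -9(y + 3)² = -2239 + 1024 - 81 = -1296
Divide through by -1296 to get (y + 3)²/144 - (x - 8)²/81 = 1.
Hyperbola, center (8, -3), transverse axis vertical; a² = 144, b² = 81.
For a vertical hyperbola the asymptotes have slope ±a/b.
Here that is ±12/9 = ±4/3.

4/3 and -4/3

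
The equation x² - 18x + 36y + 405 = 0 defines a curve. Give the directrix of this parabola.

Only x is squared. Complete the square in x: (x - 9)² = -36(y + 9).
Vertex (9, -9); 4p = -36 so p = -9. Opens down.
Directrix is the horizontal line y = k − p = -9 − (-9) = 0.

y = 0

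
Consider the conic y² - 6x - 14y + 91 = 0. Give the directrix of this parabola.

Only y is squared. Complete the square in y: (y - 7)² = 6(x - 7).
Vertex (7, 7); 4p = 6 so p = 3/2. Opens right.
Directrix is the vertical line x = h − p = 7 − (3/2) = 11/2.

x = 11/2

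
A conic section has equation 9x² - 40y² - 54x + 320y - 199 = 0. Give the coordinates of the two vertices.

(3, 1) and (3, 7)

9(x² - 6x) -40(y² - 8y) = 199
Completing the square gives 9(x - 3)² -40(y - 4)² = 199 + 81 - 640 = -360.
Dividing both sides by -360: (y - 4)²/9 - (x - 3)²/40 = 1
Hyperbola, center (3, 4), transverse axis vertical; a² = 9, b² = 40.
a = 3. Vertices at (h, k ± a).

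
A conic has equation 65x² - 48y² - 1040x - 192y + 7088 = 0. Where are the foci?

(8, -2 - √113) and (8, -2 + √113)

65(x² - 16x) -48(y² + 4y) = -7088
Complete the square: 65(x - 8)² -48(y + 2)² = -7088 + 4160 - 192 = -3120
Dividing both sides by -3120: (y + 2)²/65 - (x - 8)²/48 = 1
Hyperbola, center (8, -2), transverse axis vertical; a² = 65, b² = 48.
c² = a² + b² = 65 + 48 = 113, so c = √113.
Foci lie on the vertical axis through the center: (h, k ± c).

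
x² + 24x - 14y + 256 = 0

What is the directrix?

y = 9/2

Only x is squared. Complete the square in x: (x + 12)² = 14(y - 8).
Vertex (-12, 8); 4p = 14 so p = 7/2. Opens up.
Directrix is the horizontal line y = k − p = 8 − (7/2) = 9/2.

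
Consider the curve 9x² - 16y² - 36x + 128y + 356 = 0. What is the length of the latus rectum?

64/3

Group: 9(x² - 4x) -16(y² - 8y) = -356
Complete the square: 9(x - 2)² -16(y - 4)² = -356 + 36 - 256 = -576
Divide through by -576 to get (y - 4)²/36 - (x - 2)²/64 = 1.
Hyperbola, center (2, 4), transverse axis vertical; a² = 36, b² = 64.
Latus rectum length = 2b²/a = 2·64/6 = 64/3.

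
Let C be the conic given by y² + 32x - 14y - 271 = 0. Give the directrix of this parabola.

x = 18

Only y is squared. Complete the square in y: (y - 7)² = -32(x - 10).
Vertex (10, 7); 4p = -32 so p = -8. Opens left.
Directrix is the vertical line x = h − p = 10 − (-8) = 18.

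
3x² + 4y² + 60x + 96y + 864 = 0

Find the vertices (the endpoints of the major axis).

Rearranging, 3(x² + 20x) + 4(y² + 24y) = -864.
Complete the square in x and y: 3(x + 10)² + 4(y + 12)² = -864 + 300 + 576 = 12
Dividing both sides by 12: (x + 10)²/4 + (y + 12)²/3 = 1
Ellipse, center (-10, -12), major axis horizontal; a² = 4, b² = 3.
a = 2. Vertices at (h ± a, k).

(-12, -12) and (-8, -12)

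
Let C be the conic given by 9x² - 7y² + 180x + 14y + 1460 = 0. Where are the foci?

(-10, -11) and (-10, 13)

9(x² + 20x) -7(y² - 2y) = -1460
Complete the square in x and y: 9(x + 10)² -7(y - 1)² = -1460 + 900 - 7 = -567
Divide through by -567 to get (y - 1)²/81 - (x + 10)²/63 = 1.
Hyperbola, center (-10, 1), transverse axis vertical; a² = 81, b² = 63.
c² = a² + b² = 81 + 63 = 144, so c = 12.
Foci lie on the vertical axis through the center: (h, k ± c).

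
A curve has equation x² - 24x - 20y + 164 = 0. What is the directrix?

Only x is squared. Complete the square in x: (x - 12)² = 20(y - 1).
Vertex (12, 1); 4p = 20 so p = 5. Opens up.
Directrix is the horizontal line y = k − p = 1 − (5) = -4.

y = -4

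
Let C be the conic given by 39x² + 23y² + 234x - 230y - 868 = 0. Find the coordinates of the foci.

Collect terms: 39(x² + 6x) + 23(y² - 10y) = 868
Complete the square: 39(x + 3)² + 23(y - 5)² = 868 + 351 + 575 = 1794
Divide through by 1794 to get (x + 3)²/46 + (y - 5)²/78 = 1.
Ellipse, center (-3, 5), major axis vertical; a² = 78, b² = 46.
c² = a² - b² = 78 - 46 = 32, so c = 4√2.
Foci lie on the vertical axis through the center: (h, k ± c).

(-3, 5 - 4√2) and (-3, 5 + 4√2)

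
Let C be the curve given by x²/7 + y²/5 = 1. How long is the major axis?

2√7

Center (0, 0). The larger denominator 7 sits under the x-term, so the major axis is horizontal; a² = 7, b² = 5.
a² = 7 so a = √7; the major axis has length 2a = 2√7.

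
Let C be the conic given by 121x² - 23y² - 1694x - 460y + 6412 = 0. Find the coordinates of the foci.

(7, -22) and (7, 2)

Collect terms: 121(x² - 14x) -23(y² + 20y) = -6412
Complete the square in x and y: 121(x - 7)² -23(y + 10)² = -6412 + 5929 - 2300 = -2783
Divide through by -2783 to get (y + 10)²/121 - (x - 7)²/23 = 1.
Hyperbola, center (7, -10), transverse axis vertical; a² = 121, b² = 23.
c² = a² + b² = 121 + 23 = 144, so c = 12.
Foci lie on the vertical axis through the center: (h, k ± c).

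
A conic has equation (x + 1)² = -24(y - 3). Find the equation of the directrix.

y = 9

Vertex (-1, 3); 4p = -24 so p = -6. Opens down.
Directrix is the horizontal line y = k − p = 3 − (-6) = 9.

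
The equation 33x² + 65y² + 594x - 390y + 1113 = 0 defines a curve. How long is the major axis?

2√65

Collect terms: 33(x² + 18x) + 65(y² - 6y) = -1113
33(x + 9)² + 65(y - 3)² = -1113 + 2673 + 585 = 2145
Divide by 2145: (x + 9)²/65 + (y - 3)²/33 = 1
Ellipse, center (-9, 3), major axis horizontal; a² = 65, b² = 33.
a² = 65 so a = √65; the major axis has length 2a = 2√65.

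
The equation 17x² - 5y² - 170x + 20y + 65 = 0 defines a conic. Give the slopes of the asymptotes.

Group the x- and y-terms: 17(x² - 10x) -5(y² - 4y) = -65
17(x - 5)² -5(y - 2)² = -65 + 425 - 20 = 340
Dividing both sides by 340: (x - 5)²/20 - (y - 2)²/68 = 1
Hyperbola, center (5, 2), transverse axis horizontal; a² = 20, b² = 68.
For a horizontal hyperbola the asymptotes have slope ±b/a.
Here that is ±2√17/2√5 = ±√85/5.

√85/5 and -√85/5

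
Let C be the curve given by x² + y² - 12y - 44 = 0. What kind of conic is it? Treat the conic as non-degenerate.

No xy term. Coefficients of x² and y² are A = 1, C = 1.
A = C (same sign) ⇒ circle.

circle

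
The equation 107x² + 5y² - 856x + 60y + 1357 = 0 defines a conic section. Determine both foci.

Rearranging, 107(x² - 8x) + 5(y² + 12y) = -1357.
Complete the square: 107(x - 4)² + 5(y + 6)² = -1357 + 1712 + 180 = 535
Divide by 535: (x - 4)²/5 + (y + 6)²/107 = 1
Ellipse, center (4, -6), major axis vertical; a² = 107, b² = 5.
c² = a² - b² = 107 - 5 = 102, so c = √102.
Foci lie on the vertical axis through the center: (h, k ± c).

(4, -6 - √102) and (4, -6 + √102)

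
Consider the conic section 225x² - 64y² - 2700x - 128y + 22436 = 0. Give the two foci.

(6, -18) and (6, 16)

Collect terms: 225(x² - 12x) -64(y² + 2y) = -22436
Complete the square: 225(x - 6)² -64(y + 1)² = -22436 + 8100 - 64 = -14400
Divide through by -14400 to get (y + 1)²/225 - (x - 6)²/64 = 1.
Hyperbola, center (6, -1), transverse axis vertical; a² = 225, b² = 64.
c² = a² + b² = 225 + 64 = 289, so c = 17.
Foci lie on the vertical axis through the center: (h, k ± c).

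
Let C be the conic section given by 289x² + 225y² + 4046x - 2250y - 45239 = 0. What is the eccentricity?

e = 8/17

Group: 289(x² + 14x) + 225(y² - 10y) = 45239
Completing the square gives 289(x + 7)² + 225(y - 5)² = 45239 + 14161 + 5625 = 65025.
Divide by 65025: (x + 7)²/225 + (y - 5)²/289 = 1
Ellipse, center (-7, 5), major axis vertical; a² = 289, b² = 225.
c² = a² - b² = 64, so c = 8.
e = c/a = 8/17.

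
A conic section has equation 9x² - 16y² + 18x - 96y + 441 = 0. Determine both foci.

Rearranging, 9(x² + 2x) -16(y² + 6y) = -441.
Complete the square in x and y: 9(x + 1)² -16(y + 3)² = -441 + 9 - 144 = -576
Divide by -576: (y + 3)²/36 - (x + 1)²/64 = 1
Hyperbola, center (-1, -3), transverse axis vertical; a² = 36, b² = 64.
c² = a² + b² = 36 + 64 = 100, so c = 10.
Foci lie on the vertical axis through the center: (h, k ± c).

(-1, -13) and (-1, 7)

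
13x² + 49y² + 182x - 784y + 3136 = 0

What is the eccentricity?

e = 6/7

Collect terms: 13(x² + 14x) + 49(y² - 16y) = -3136
Completing the square gives 13(x + 7)² + 49(y - 8)² = -3136 + 637 + 3136 = 637.
Divide by 637: (x + 7)²/49 + (y - 8)²/13 = 1
Ellipse, center (-7, 8), major axis horizontal; a² = 49, b² = 13.
c² = a² - b² = 36, so c = 6.
e = c/a = 6/7.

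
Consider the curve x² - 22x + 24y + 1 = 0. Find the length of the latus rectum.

Only x is squared. Complete the square in x: (x - 11)² = -24(y - 5).
Vertex (11, 5); 4p = -24 so p = -6. Opens down.
Latus rectum length = |4p| = 24.

24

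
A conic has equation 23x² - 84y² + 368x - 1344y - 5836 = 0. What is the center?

23(x² + 16x) -84(y² + 16y) = 5836
Complete the square: 23(x + 8)² -84(y + 8)² = 5836 + 1472 - 5376 = 1932
Divide through by 1932 to get (x + 8)²/84 - (y + 8)²/23 = 1.
Hyperbola with center (-8, -8).

(-8, -8)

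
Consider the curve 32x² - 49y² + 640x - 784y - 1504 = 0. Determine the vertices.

Rearranging, 32(x² + 20x) -49(y² + 16y) = 1504.
Complete the square in x and y: 32(x + 10)² -49(y + 8)² = 1504 + 3200 - 3136 = 1568
Divide through by 1568 to get (x + 10)²/49 - (y + 8)²/32 = 1.
Hyperbola, center (-10, -8), transverse axis horizontal; a² = 49, b² = 32.
a = 7. Vertices at (h ± a, k).

(-17, -8) and (-3, -8)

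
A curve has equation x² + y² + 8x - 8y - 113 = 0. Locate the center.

(-4, 4)

Group the x- and y-terms: (x² + 8x) + (y² - 8y) = 113
Complete the square: (x + 4)² + (y - 4)² = 113 + 16 + 16 = 145
So (x + 4)² + (y - 4)² = 145.
Circle centered at (-4, 4) with r² = 145.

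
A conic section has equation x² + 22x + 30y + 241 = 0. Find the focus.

(-11, -23/2)

Only x is squared. Complete the square in x: (x + 11)² = -30(y + 4).
Vertex (-11, -4); 4p = -30 so p = -15/2. Opens down.
Focus is p units from the vertex along the axis: (h, k + p).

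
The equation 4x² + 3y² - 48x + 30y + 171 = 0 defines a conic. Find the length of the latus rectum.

6

Group the x- and y-terms: 4(x² - 12x) + 3(y² + 10y) = -171
4(x - 6)² + 3(y + 5)² = -171 + 144 + 75 = 48
Divide through by 48 to get (x - 6)²/12 + (y + 5)²/16 = 1.
Ellipse, center (6, -5), major axis vertical; a² = 16, b² = 12.
Latus rectum length = 2b²/a = 2·12/4 = 6.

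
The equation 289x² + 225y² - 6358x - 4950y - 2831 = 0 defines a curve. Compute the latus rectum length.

450/17

Group the x- and y-terms: 289(x² - 22x) + 225(y² - 22y) = 2831
Complete the square in x and y: 289(x - 11)² + 225(y - 11)² = 2831 + 34969 + 27225 = 65025
Dividing both sides by 65025: (x - 11)²/225 + (y - 11)²/289 = 1
Ellipse, center (11, 11), major axis vertical; a² = 289, b² = 225.
Latus rectum length = 2b²/a = 2·225/17 = 450/17.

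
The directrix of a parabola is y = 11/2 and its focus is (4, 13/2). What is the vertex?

(4, 6)

The vertex is the midpoint between the focus and the directrix along the axis of symmetry.
Axis is vertical (directrix is horizontal). Vertex y-coordinate = (13/2 + 11/2)/2 = 6; x-coordinate = 4.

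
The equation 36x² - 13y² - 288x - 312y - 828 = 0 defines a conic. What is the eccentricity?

e = 7/6

Group: 36(x² - 8x) -13(y² + 24y) = 828
Completing the square gives 36(x - 4)² -13(y + 12)² = 828 + 576 - 1872 = -468.
Divide by -468: (y + 12)²/36 - (x - 4)²/13 = 1
Hyperbola, center (4, -12), transverse axis vertical; a² = 36, b² = 13.
c² = a² + b² = 49, so c = 7.
e = c/a = 7/6.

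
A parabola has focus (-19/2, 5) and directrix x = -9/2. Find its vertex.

The vertex is the midpoint between the focus and the directrix along the axis of symmetry.
Axis is horizontal (directrix is vertical). Vertex x-coordinate = (-19/2 + (-9/2))/2 = -7; y-coordinate = 5.

(-7, 5)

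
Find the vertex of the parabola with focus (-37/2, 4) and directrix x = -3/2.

The vertex is the midpoint between the focus and the directrix along the axis of symmetry.
Axis is horizontal (directrix is vertical). Vertex x-coordinate = (-37/2 + (-3/2))/2 = -10; y-coordinate = 4.

(-10, 4)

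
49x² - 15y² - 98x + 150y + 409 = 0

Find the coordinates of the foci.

(1, -3) and (1, 13)

Group the x- and y-terms: 49(x² - 2x) -15(y² - 10y) = -409
Complete the square: 49(x - 1)² -15(y - 5)² = -409 + 49 - 375 = -735
Dividing both sides by -735: (y - 5)²/49 - (x - 1)²/15 = 1
Hyperbola, center (1, 5), transverse axis vertical; a² = 49, b² = 15.
c² = a² + b² = 49 + 15 = 64, so c = 8.
Foci lie on the vertical axis through the center: (h, k ± c).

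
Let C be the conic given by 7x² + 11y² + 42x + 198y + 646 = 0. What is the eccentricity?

e = 2√11/11

Group: 7(x² + 6x) + 11(y² + 18y) = -646
Complete the square: 7(x + 3)² + 11(y + 9)² = -646 + 63 + 891 = 308
Divide by 308: (x + 3)²/44 + (y + 9)²/28 = 1
Ellipse, center (-3, -9), major axis horizontal; a² = 44, b² = 28.
c² = a² - b² = 16, so c = 4.
e = c/a = 4/2√11 = 2√11/11.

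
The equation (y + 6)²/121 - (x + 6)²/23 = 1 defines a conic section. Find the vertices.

(-6, -17) and (-6, 5)

Center (-6, -6). The positive term is the y-term, so the transverse axis is vertical; a² = 121, b² = 23.
a = 11. Vertices at (h, k ± a).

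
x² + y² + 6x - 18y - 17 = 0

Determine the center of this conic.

(-3, 9)

Collect terms: (x² + 6x) + (y² - 18y) = 17
Complete the square in x and y: (x + 3)² + (y - 9)² = 17 + 9 + 81 = 107
So (x + 3)² + (y - 9)² = 107.
Circle centered at (-3, 9) with r² = 107.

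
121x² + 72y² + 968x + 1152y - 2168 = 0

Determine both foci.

(-4, -15) and (-4, -1)

121(x² + 8x) + 72(y² + 16y) = 2168
Complete the square: 121(x + 4)² + 72(y + 8)² = 2168 + 1936 + 4608 = 8712
Divide by 8712: (x + 4)²/72 + (y + 8)²/121 = 1
Ellipse, center (-4, -8), major axis vertical; a² = 121, b² = 72.
c² = a² - b² = 121 - 72 = 49, so c = 7.
Foci lie on the vertical axis through the center: (h, k ± c).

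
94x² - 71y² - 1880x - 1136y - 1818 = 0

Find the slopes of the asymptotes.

√6674/71 and -√6674/71

Group the x- and y-terms: 94(x² - 20x) -71(y² + 16y) = 1818
Complete the square: 94(x - 10)² -71(y + 8)² = 1818 + 9400 - 4544 = 6674
Dividing both sides by 6674: (x - 10)²/71 - (y + 8)²/94 = 1
Hyperbola, center (10, -8), transverse axis horizontal; a² = 71, b² = 94.
For a horizontal hyperbola the asymptotes have slope ±b/a.
Here that is ±√94/√71 = ±√6674/71.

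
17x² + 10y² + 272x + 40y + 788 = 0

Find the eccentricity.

Group: 17(x² + 16x) + 10(y² + 4y) = -788
Complete the square: 17(x + 8)² + 10(y + 2)² = -788 + 1088 + 40 = 340
Divide by 340: (x + 8)²/20 + (y + 2)²/34 = 1
Ellipse, center (-8, -2), major axis vertical; a² = 34, b² = 20.
c² = a² - b² = 14, so c = √14.
e = c/a = √14/√34 = √119/17.

e = √119/17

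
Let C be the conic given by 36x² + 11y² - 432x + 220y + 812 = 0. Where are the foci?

(6, -20) and (6, 0)

36(x² - 12x) + 11(y² + 20y) = -812
Complete the square in x and y: 36(x - 6)² + 11(y + 10)² = -812 + 1296 + 1100 = 1584
Divide by 1584: (x - 6)²/44 + (y + 10)²/144 = 1
Ellipse, center (6, -10), major axis vertical; a² = 144, b² = 44.
c² = a² - b² = 144 - 44 = 100, so c = 10.
Foci lie on the vertical axis through the center: (h, k ± c).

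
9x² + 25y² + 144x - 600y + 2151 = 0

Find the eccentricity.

Group the x- and y-terms: 9(x² + 16x) + 25(y² - 24y) = -2151
9(x + 8)² + 25(y - 12)² = -2151 + 576 + 3600 = 2025
Divide through by 2025 to get (x + 8)²/225 + (y - 12)²/81 = 1.
Ellipse, center (-8, 12), major axis horizontal; a² = 225, b² = 81.
c² = a² - b² = 144, so c = 12.
e = c/a = 12/15 = 4/5.

e = 4/5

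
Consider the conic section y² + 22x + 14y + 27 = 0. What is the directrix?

Only y is squared. Complete the square in y: (y + 7)² = -22(x - 1).
Vertex (1, -7); 4p = -22 so p = -11/2. Opens left.
Directrix is the vertical line x = h − p = 1 − (-11/2) = 13/2.

x = 13/2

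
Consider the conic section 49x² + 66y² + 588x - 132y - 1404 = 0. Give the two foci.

(-6 - √17, 1) and (-6 + √17, 1)

49(x² + 12x) + 66(y² - 2y) = 1404
Complete the square in x and y: 49(x + 6)² + 66(y - 1)² = 1404 + 1764 + 66 = 3234
Divide through by 3234 to get (x + 6)²/66 + (y - 1)²/49 = 1.
Ellipse, center (-6, 1), major axis horizontal; a² = 66, b² = 49.
c² = a² - b² = 66 - 49 = 17, so c = √17.
Foci lie on the horizontal axis through the center: (h ± c, k).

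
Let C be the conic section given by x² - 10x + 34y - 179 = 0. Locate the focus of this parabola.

Only x is squared. Complete the square in x: (x - 5)² = -34(y - 6).
Vertex (5, 6); 4p = -34 so p = -17/2. Opens down.
Focus is p units from the vertex along the axis: (h, k + p).

(5, -5/2)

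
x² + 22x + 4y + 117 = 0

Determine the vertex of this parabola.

Only x is squared. Complete the square in x: (x + 11)² = -4(y - 1).
Vertex (-11, 1); 4p = -4 so p = -1. Opens down.

(-11, 1)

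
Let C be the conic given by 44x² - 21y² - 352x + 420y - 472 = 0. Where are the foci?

(4, 10 - √65) and (4, 10 + √65)

44(x² - 8x) -21(y² - 20y) = 472
Completing the square gives 44(x - 4)² -21(y - 10)² = 472 + 704 - 2100 = -924.
Divide through by -924 to get (y - 10)²/44 - (x - 4)²/21 = 1.
Hyperbola, center (4, 10), transverse axis vertical; a² = 44, b² = 21.
c² = a² + b² = 44 + 21 = 65, so c = √65.
Foci lie on the vertical axis through the center: (h, k ± c).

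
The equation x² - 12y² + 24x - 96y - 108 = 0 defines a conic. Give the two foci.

Rearranging, (x² + 24x) -12(y² + 8y) = 108.
Completing the square gives (x + 12)² -12(y + 4)² = 108 + 144 - 192 = 60.
Dividing both sides by 60: (x + 12)²/60 - (y + 4)²/5 = 1
Hyperbola, center (-12, -4), transverse axis horizontal; a² = 60, b² = 5.
c² = a² + b² = 60 + 5 = 65, so c = √65.
Foci lie on the horizontal axis through the center: (h ± c, k).

(-12 - √65, -4) and (-12 + √65, -4)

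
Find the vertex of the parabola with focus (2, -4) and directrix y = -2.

The vertex is the midpoint between the focus and the directrix along the axis of symmetry.
Axis is vertical (directrix is horizontal). Vertex y-coordinate = (-4 + (-2))/2 = -3; x-coordinate = 2.

(2, -3)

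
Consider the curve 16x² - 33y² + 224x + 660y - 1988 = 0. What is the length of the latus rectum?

33/2

Group the x- and y-terms: 16(x² + 14x) -33(y² - 20y) = 1988
Complete the square in x and y: 16(x + 7)² -33(y - 10)² = 1988 + 784 - 3300 = -528
Divide by -528: (y - 10)²/16 - (x + 7)²/33 = 1
Hyperbola, center (-7, 10), transverse axis vertical; a² = 16, b² = 33.
Latus rectum length = 2b²/a = 2·33/4 = 33/2.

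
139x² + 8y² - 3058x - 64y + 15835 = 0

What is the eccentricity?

e = √18209/139

Group the x- and y-terms: 139(x² - 22x) + 8(y² - 8y) = -15835
Complete the square: 139(x - 11)² + 8(y - 4)² = -15835 + 16819 + 128 = 1112
Divide by 1112: (x - 11)²/8 + (y - 4)²/139 = 1
Ellipse, center (11, 4), major axis vertical; a² = 139, b² = 8.
c² = a² - b² = 131, so c = √131.
e = c/a = √131/√139 = √18209/139.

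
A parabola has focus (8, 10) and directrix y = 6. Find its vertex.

(8, 8)

The vertex is the midpoint between the focus and the directrix along the axis of symmetry.
Axis is vertical (directrix is horizontal). Vertex y-coordinate = (10 + 6)/2 = 8; x-coordinate = 8.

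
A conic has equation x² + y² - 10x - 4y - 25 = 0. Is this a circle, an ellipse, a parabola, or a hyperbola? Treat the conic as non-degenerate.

circle

No xy term. Coefficients of x² and y² are A = 1, C = 1.
A = C (same sign) ⇒ circle.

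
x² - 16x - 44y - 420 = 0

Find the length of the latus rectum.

Only x is squared. Complete the square in x: (x - 8)² = 44(y + 11).
Vertex (8, -11); 4p = 44 so p = 11. Opens up.
Latus rectum length = |4p| = 44.

44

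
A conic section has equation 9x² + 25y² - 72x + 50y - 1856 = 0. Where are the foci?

9(x² - 8x) + 25(y² + 2y) = 1856
Completing the square gives 9(x - 4)² + 25(y + 1)² = 1856 + 144 + 25 = 2025.
Dividing both sides by 2025: (x - 4)²/225 + (y + 1)²/81 = 1
Ellipse, center (4, -1), major axis horizontal; a² = 225, b² = 81.
c² = a² - b² = 225 - 81 = 144, so c = 12.
Foci lie on the horizontal axis through the center: (h ± c, k).

(-8, -1) and (16, -1)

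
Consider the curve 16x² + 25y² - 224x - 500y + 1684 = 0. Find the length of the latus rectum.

64/5

16(x² - 14x) + 25(y² - 20y) = -1684
Complete the square: 16(x - 7)² + 25(y - 10)² = -1684 + 784 + 2500 = 1600
Divide by 1600: (x - 7)²/100 + (y - 10)²/64 = 1
Ellipse, center (7, 10), major axis horizontal; a² = 100, b² = 64.
Latus rectum length = 2b²/a = 2·64/10 = 64/5.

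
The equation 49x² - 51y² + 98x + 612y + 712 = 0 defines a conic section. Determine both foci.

(-1, -4) and (-1, 16)

Group the x- and y-terms: 49(x² + 2x) -51(y² - 12y) = -712
Complete the square: 49(x + 1)² -51(y - 6)² = -712 + 49 - 1836 = -2499
Dividing both sides by -2499: (y - 6)²/49 - (x + 1)²/51 = 1
Hyperbola, center (-1, 6), transverse axis vertical; a² = 49, b² = 51.
c² = a² + b² = 49 + 51 = 100, so c = 10.
Foci lie on the vertical axis through the center: (h, k ± c).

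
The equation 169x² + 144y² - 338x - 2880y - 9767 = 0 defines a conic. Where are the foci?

(1, 5) and (1, 15)

Collect terms: 169(x² - 2x) + 144(y² - 20y) = 9767
Completing the square gives 169(x - 1)² + 144(y - 10)² = 9767 + 169 + 14400 = 24336.
Dividing both sides by 24336: (x - 1)²/144 + (y - 10)²/169 = 1
Ellipse, center (1, 10), major axis vertical; a² = 169, b² = 144.
c² = a² - b² = 169 - 144 = 25, so c = 5.
Foci lie on the vertical axis through the center: (h, k ± c).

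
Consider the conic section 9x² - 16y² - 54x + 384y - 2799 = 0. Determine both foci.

9(x² - 6x) -16(y² - 24y) = 2799
9(x - 3)² -16(y - 12)² = 2799 + 81 - 2304 = 576
Divide by 576: (x - 3)²/64 - (y - 12)²/36 = 1
Hyperbola, center (3, 12), transverse axis horizontal; a² = 64, b² = 36.
c² = a² + b² = 64 + 36 = 100, so c = 10.
Foci lie on the horizontal axis through the center: (h ± c, k).

(-7, 12) and (13, 12)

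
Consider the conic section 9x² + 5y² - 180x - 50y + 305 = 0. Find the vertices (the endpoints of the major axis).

Collect terms: 9(x² - 20x) + 5(y² - 10y) = -305
Complete the square in x and y: 9(x - 10)² + 5(y - 5)² = -305 + 900 + 125 = 720
Divide by 720: (x - 10)²/80 + (y - 5)²/144 = 1
Ellipse, center (10, 5), major axis vertical; a² = 144, b² = 80.
a = 12. Vertices at (h, k ± a).

(10, -7) and (10, 17)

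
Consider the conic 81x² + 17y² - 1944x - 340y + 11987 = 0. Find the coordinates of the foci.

Group the x- and y-terms: 81(x² - 24x) + 17(y² - 20y) = -11987
81(x - 12)² + 17(y - 10)² = -11987 + 11664 + 1700 = 1377
Divide by 1377: (x - 12)²/17 + (y - 10)²/81 = 1
Ellipse, center (12, 10), major axis vertical; a² = 81, b² = 17.
c² = a² - b² = 81 - 17 = 64, so c = 8.
Foci lie on the vertical axis through the center: (h, k ± c).

(12, 2) and (12, 18)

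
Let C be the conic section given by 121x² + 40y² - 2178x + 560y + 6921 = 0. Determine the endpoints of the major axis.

(9, -18) and (9, 4)

Group the x- and y-terms: 121(x² - 18x) + 40(y² + 14y) = -6921
Complete the square: 121(x - 9)² + 40(y + 7)² = -6921 + 9801 + 1960 = 4840
Divide by 4840: (x - 9)²/40 + (y + 7)²/121 = 1
Ellipse, center (9, -7), major axis vertical; a² = 121, b² = 40.
a = 11. Vertices at (h, k ± a).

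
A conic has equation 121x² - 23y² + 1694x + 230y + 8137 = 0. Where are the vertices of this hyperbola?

121(x² + 14x) -23(y² - 10y) = -8137
121(x + 7)² -23(y - 5)² = -8137 + 5929 - 575 = -2783
Dividing both sides by -2783: (y - 5)²/121 - (x + 7)²/23 = 1
Hyperbola, center (-7, 5), transverse axis vertical; a² = 121, b² = 23.
a = 11. Vertices at (h, k ± a).

(-7, -6) and (-7, 16)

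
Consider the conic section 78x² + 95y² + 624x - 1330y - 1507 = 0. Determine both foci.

Group: 78(x² + 8x) + 95(y² - 14y) = 1507
78(x + 4)² + 95(y - 7)² = 1507 + 1248 + 4655 = 7410
Divide by 7410: (x + 4)²/95 + (y - 7)²/78 = 1
Ellipse, center (-4, 7), major axis horizontal; a² = 95, b² = 78.
c² = a² - b² = 95 - 78 = 17, so c = √17.
Foci lie on the horizontal axis through the center: (h ± c, k).

(-4 - √17, 7) and (-4 + √17, 7)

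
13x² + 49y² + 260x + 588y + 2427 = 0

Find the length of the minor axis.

2√13

Group: 13(x² + 20x) + 49(y² + 12y) = -2427
Complete the square: 13(x + 10)² + 49(y + 6)² = -2427 + 1300 + 1764 = 637
Divide by 637: (x + 10)²/49 + (y + 6)²/13 = 1
Ellipse, center (-10, -6), major axis horizontal; a² = 49, b² = 13.
b² = 13 so b = √13; the minor axis has length 2b = 2√13.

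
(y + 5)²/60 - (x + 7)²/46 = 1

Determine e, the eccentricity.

Center (-7, -5). The positive term is the y-term, so the transverse axis is vertical; a² = 60, b² = 46.
c² = a² + b² = 106, so c = √106.
e = c/a = √106/2√15 = √1590/30.

e = √1590/30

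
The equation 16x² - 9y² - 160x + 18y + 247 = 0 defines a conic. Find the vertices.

(2, 1) and (8, 1)

Group: 16(x² - 10x) -9(y² - 2y) = -247
Complete the square in x and y: 16(x - 5)² -9(y - 1)² = -247 + 400 - 9 = 144
Divide through by 144 to get (x - 5)²/9 - (y - 1)²/16 = 1.
Hyperbola, center (5, 1), transverse axis horizontal; a² = 9, b² = 16.
a = 3. Vertices at (h ± a, k).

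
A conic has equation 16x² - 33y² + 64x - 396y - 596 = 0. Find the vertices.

(-2, -10) and (-2, -2)

Rearranging, 16(x² + 4x) -33(y² + 12y) = 596.
16(x + 2)² -33(y + 6)² = 596 + 64 - 1188 = -528
Divide by -528: (y + 6)²/16 - (x + 2)²/33 = 1
Hyperbola, center (-2, -6), transverse axis vertical; a² = 16, b² = 33.
a = 4. Vertices at (h, k ± a).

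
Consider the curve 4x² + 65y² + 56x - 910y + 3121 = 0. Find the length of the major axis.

2√65

Group the x- and y-terms: 4(x² + 14x) + 65(y² - 14y) = -3121
4(x + 7)² + 65(y - 7)² = -3121 + 196 + 3185 = 260
Divide by 260: (x + 7)²/65 + (y - 7)²/4 = 1
Ellipse, center (-7, 7), major axis horizontal; a² = 65, b² = 4.
a² = 65 so a = √65; the major axis has length 2a = 2√65.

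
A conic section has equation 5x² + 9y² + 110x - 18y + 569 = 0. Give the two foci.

(-13, 1) and (-9, 1)

Group the x- and y-terms: 5(x² + 22x) + 9(y² - 2y) = -569
Complete the square in x and y: 5(x + 11)² + 9(y - 1)² = -569 + 605 + 9 = 45
Divide by 45: (x + 11)²/9 + (y - 1)²/5 = 1
Ellipse, center (-11, 1), major axis horizontal; a² = 9, b² = 5.
c² = a² - b² = 9 - 5 = 4, so c = 2.
Foci lie on the horizontal axis through the center: (h ± c, k).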